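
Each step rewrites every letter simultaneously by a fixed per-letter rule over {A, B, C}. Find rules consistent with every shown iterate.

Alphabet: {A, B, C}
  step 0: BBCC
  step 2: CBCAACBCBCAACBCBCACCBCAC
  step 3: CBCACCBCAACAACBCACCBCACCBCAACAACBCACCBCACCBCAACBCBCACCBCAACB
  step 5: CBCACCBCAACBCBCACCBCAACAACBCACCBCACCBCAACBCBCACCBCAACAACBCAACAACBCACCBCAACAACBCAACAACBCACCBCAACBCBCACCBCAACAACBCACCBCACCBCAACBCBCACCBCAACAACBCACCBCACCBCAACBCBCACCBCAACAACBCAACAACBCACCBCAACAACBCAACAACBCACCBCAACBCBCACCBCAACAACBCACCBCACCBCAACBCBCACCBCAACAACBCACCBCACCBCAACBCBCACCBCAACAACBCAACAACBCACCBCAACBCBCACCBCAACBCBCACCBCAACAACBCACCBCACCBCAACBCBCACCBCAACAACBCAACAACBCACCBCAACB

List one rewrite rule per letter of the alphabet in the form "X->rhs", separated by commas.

A->CAA, B->CAC, C->CB

  step 2 ⇒ step 3: CBCAACBCBCAACBCBCACCBCAC ⇒ CB·CAC·CB·CAA·CAA·CB·CAC·CB·CAC·CB·CAA·CAA·CB·CAC·CB·CAC·CB·CAA·CB·CB·CAC·CB·CAA·CB
    A ↦ CAA
    B ↦ CAC
    C ↦ CB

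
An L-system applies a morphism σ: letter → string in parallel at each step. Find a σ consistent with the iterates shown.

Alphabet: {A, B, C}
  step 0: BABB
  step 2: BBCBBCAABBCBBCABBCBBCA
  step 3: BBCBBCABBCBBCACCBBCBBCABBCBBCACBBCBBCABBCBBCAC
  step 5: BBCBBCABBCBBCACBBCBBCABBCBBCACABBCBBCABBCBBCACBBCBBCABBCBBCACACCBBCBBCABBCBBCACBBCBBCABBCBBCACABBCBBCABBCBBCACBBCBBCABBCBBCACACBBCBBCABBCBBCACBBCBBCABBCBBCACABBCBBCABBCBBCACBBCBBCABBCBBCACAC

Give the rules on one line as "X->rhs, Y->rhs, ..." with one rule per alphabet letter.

A->C, B->BBC, C->A

  step 2 ⇒ step 3: BBCBBCAABBCBBCABBCBBCA ⇒ BBC·BBC·A·BBC·BBC·A·C·C·BBC·BBC·A·BBC·BBC·A·C·BBC·BBC·A·BBC·BBC·A·C
    A ↦ C
    B ↦ BBC
    C ↦ A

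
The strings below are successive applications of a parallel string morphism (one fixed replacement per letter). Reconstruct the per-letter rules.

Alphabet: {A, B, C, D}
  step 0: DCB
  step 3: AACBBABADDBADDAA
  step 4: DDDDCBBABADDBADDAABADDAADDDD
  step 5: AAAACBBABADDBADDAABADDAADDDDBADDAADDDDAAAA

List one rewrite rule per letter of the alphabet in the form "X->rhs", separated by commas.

A->DD, B->BA, C->CB, D->A

  step 4 ⇒ step 5: DDDDCBBABADDBADDAABADDAADDDD ⇒ A·A·A·A·CB·BA·BA·DD·BA·DD·A·A·BA·DD·A·A·DD·DD·BA·DD·A·A·DD·DD·A·A·A·A
    A ↦ DD
    B ↦ BA
    C ↦ CB
    D ↦ A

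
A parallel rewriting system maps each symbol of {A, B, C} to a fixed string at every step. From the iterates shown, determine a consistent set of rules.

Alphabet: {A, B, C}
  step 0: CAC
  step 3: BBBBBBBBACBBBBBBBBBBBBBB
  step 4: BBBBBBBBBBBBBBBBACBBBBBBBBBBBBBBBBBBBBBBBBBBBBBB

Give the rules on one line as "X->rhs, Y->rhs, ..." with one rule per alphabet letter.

A->AC, B->BB, C->BB

  step 3 ⇒ step 4: BBBBBBBBACBBBBBBBBBBBBBB ⇒ BB·BB·BB·BB·BB·BB·BB·BB·AC·BB·BB·BB·BB·BB·BB·BB·BB·BB·BB·BB·BB·BB·BB·BB
    A ↦ AC
    B ↦ BB
    C ↦ BB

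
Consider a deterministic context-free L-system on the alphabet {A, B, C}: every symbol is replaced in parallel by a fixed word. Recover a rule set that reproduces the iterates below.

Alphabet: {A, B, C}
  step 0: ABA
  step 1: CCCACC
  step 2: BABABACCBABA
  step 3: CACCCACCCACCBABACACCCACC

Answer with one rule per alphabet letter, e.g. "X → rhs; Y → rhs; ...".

  step 2 ⇒ step 3: BABABACCBABA ⇒ CA·CC·CA·CC·CA·CC·BA·BA·CA·CC·CA·CC
    A ↦ CC
    B ↦ CA
    C ↦ BA

A->CC, B->CA, C->BA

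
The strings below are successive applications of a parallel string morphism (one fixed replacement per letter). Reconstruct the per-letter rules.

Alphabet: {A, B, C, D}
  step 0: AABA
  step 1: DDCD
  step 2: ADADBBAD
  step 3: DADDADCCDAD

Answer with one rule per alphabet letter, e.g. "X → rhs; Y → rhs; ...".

  step 2 ⇒ step 3: ADADBBAD ⇒ D·AD·D·AD·C·C·D·AD
    A ↦ D
    B ↦ C
    D ↦ AD
  step 1 ⇒ step 2: DDCD ⇒ AD·AD·BB·AD
    C ↦ BB

A->D, B->C, C->BB, D->AD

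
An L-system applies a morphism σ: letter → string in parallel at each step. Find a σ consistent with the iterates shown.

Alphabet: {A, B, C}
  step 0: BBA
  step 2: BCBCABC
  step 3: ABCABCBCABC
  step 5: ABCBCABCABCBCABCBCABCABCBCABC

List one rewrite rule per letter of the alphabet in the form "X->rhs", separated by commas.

  step 2 ⇒ step 3: BCBCABC ⇒ A·BC·A·BC·BC·A·BC
    A ↦ BC
    B ↦ A
    C ↦ BC

A->BC, B->A, C->BC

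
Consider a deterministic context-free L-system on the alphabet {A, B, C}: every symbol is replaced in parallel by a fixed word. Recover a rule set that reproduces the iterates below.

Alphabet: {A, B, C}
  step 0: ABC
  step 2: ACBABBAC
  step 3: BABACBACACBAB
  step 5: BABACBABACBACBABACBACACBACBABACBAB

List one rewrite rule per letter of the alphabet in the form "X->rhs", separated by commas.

  step 2 ⇒ step 3: ACBABBAC ⇒ B·AB·AC·B·AC·AC·B·AB
    A ↦ B
    B ↦ AC
    C ↦ AB

A->B, B->AC, C->AB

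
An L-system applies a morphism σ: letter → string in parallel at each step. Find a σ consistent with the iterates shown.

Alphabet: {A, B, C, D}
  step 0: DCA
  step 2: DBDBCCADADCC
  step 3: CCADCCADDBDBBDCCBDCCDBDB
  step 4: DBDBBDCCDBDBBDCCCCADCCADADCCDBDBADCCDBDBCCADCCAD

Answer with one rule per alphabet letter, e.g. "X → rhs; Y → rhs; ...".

A->BD, B->AD, C->DB, D->CC

  step 3 ⇒ step 4: CCADCCADDBDBBDCCBDCCDBDB ⇒ DB·DB·BD·CC·DB·DB·BD·CC·CC·AD·CC·AD·AD·CC·DB·DB·AD·CC·DB·DB·CC·AD·CC·AD
    A ↦ BD
    B ↦ AD
    C ↦ DB
    D ↦ CC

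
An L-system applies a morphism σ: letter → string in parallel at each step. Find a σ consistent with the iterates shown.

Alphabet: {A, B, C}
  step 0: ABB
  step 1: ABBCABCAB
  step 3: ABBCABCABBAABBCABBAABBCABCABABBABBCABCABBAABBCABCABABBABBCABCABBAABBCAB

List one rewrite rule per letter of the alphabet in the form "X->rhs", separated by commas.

  step 0 ⇒ step 1: ABB ⇒ ABB·CAB·CAB
    A ↦ ABB
    B ↦ CAB
    C ↦ BA  (constrained at step 1)

A->ABB, B->CAB, C->BA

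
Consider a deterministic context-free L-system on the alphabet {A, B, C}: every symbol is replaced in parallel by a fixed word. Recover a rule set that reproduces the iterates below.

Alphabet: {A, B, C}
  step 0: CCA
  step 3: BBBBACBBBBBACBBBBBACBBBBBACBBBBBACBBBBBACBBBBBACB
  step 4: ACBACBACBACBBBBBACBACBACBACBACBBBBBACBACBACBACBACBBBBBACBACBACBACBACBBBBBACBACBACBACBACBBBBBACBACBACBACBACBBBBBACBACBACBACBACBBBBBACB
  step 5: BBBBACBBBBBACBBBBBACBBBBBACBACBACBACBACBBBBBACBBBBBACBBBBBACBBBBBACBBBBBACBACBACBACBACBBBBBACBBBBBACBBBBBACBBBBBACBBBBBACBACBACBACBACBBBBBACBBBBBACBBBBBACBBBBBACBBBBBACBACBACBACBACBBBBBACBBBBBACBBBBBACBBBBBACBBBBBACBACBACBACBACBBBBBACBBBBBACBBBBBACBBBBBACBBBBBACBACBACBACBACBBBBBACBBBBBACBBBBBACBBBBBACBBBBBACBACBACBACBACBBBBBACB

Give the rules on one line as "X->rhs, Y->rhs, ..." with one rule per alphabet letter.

  step 4 ⇒ step 5: ACBACBACBACBBBBBACBACBACBACBACBBBBBACBACBACBACBACBBBBBACBACBACBACBACBBBBBACBACBACBACBACBBBBBACBACBACBACBACBBBBBACBACBACBACBACBBBBBACB ⇒ B·BBB·ACB·B·BBB·ACB·B·BBB·ACB·B·BBB·ACB·ACB·ACB·ACB·ACB·B·BBB·ACB·B·BBB·ACB·B·BBB·ACB·B·BBB·ACB·B·BBB·ACB·ACB·ACB·ACB·ACB·B·BBB·ACB·B·BBB·ACB·B·BBB·ACB·B·BBB·ACB·B·BBB·ACB·ACB·ACB·ACB·ACB·B·BBB·ACB·B·BBB·ACB·B·BBB·ACB·B·BBB·ACB·B·BBB·ACB·ACB·ACB·ACB·ACB·B·BBB·ACB·B·BBB·ACB·B·BBB·ACB·B·BBB·ACB·B·BBB·ACB·ACB·ACB·ACB·ACB·B·BBB·ACB·B·BBB·ACB·B·BBB·ACB·B·BBB·ACB·B·BBB·ACB·ACB·ACB·ACB·ACB·B·BBB·ACB·B·BBB·ACB·B·BBB·ACB·B·BBB·ACB·B·BBB·ACB·ACB·ACB·ACB·ACB·B·BBB·ACB
    A ↦ B
    B ↦ ACB
    C ↦ BBB

A->B, B->ACB, C->BBB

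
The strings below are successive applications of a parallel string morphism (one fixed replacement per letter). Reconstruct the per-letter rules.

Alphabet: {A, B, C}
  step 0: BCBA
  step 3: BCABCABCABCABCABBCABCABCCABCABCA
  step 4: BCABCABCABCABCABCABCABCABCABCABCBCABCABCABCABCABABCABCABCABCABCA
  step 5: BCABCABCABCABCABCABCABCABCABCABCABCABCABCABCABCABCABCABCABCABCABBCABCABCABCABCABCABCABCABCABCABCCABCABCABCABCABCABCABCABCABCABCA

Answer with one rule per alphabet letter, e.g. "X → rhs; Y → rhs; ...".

A->CA, B->BC, C->AB

  step 4 ⇒ step 5: BCABCABCABCABCABCABCABCABCABCABCBCABCABCABCABCABABCABCABCABCABCA ⇒ BC·AB·CA·BC·AB·CA·BC·AB·CA·BC·AB·CA·BC·AB·CA·BC·AB·CA·BC·AB·CA·BC·AB·CA·BC·AB·CA·BC·AB·CA·BC·AB·BC·AB·CA·BC·AB·CA·BC·AB·CA·BC·AB·CA·BC·AB·CA·BC·CA·BC·AB·CA·BC·AB·CA·BC·AB·CA·BC·AB·CA·BC·AB·CA
    A ↦ CA
    B ↦ BC
    C ↦ AB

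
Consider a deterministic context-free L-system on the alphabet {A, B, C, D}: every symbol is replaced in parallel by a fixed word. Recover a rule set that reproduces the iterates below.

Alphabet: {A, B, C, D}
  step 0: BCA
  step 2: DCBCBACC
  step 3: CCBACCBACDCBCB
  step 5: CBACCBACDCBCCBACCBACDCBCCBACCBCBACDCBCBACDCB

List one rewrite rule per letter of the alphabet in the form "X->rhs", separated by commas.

  step 2 ⇒ step 3: DCBCBACC ⇒ C·CB·AC·CB·AC·D·CB·CB
    A ↦ D
    B ↦ AC
    C ↦ CB
    D ↦ C

A->D, B->AC, C->CB, D->C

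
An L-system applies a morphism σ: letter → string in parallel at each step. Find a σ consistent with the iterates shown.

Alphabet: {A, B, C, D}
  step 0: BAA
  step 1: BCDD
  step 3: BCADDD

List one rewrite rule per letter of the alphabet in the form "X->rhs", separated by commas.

A->D, B->BC, C->A, D->A

  step 0 ⇒ step 1: BAA ⇒ BC·D·D
    A ↦ D
    B ↦ BC
    C ↦ A  (constrained at step 1)
    D ↦ A  (constrained at step 1)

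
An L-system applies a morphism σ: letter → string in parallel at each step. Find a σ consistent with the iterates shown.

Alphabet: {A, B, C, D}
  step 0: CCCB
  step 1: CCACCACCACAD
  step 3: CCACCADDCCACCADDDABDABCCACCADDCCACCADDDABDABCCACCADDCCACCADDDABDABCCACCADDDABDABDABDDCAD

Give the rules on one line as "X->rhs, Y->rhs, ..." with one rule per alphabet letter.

  step 0 ⇒ step 1: CCCB ⇒ CCA·CCA·CCA·CAD
    B ↦ CAD
    C ↦ CCA
    A ↦ DD  (constrained at step 1)
    D ↦ DAB  (constrained at step 1)

A->DD, B->CAD, C->CCA, D->DAB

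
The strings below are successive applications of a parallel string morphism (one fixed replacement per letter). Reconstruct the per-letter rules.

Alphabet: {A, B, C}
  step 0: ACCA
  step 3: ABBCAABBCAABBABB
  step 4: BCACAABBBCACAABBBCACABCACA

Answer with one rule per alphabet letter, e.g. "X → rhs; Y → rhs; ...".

A->B, B->CA, C->AB

  step 3 ⇒ step 4: ABBCAABBCAABBABB ⇒ B·CA·CA·AB·B·B·CA·CA·AB·B·B·CA·CA·B·CA·CA
    A ↦ B
    B ↦ CA
    C ↦ AB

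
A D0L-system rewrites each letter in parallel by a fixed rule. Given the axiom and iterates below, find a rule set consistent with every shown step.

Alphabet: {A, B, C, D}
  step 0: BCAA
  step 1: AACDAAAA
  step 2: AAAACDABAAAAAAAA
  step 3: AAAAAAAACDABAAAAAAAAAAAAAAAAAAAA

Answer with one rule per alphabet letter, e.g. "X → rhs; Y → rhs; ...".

  step 2 ⇒ step 3: AAAACDABAAAAAAAA ⇒ AA·AA·AA·AA·CD·AB·AA·AA·AA·AA·AA·AA·AA·AA·AA·AA
    A ↦ AA
    B ↦ AA
    C ↦ CD
    D ↦ AB

A->AA, B->AA, C->CD, D->AB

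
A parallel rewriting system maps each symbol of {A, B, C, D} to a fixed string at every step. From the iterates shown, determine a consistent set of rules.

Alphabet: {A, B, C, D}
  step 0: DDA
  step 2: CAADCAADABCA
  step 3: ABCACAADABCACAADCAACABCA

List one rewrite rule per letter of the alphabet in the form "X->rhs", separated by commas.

A->CA, B->AC, C->AB, D->AD

  step 2 ⇒ step 3: CAADCAADABCA ⇒ AB·CA·CA·AD·AB·CA·CA·AD·CA·AC·AB·CA
    A ↦ CA
    B ↦ AC
    C ↦ AB
    D ↦ AD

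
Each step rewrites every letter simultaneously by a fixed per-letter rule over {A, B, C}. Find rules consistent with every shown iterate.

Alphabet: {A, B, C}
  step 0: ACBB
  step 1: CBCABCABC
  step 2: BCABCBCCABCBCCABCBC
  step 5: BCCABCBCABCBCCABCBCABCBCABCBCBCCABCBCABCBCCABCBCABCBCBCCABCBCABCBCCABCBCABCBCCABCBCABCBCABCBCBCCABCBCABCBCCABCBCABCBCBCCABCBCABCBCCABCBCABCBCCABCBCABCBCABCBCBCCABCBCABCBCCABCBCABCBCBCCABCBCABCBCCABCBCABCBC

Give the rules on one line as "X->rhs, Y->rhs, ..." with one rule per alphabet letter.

  step 1 ⇒ step 2: CBCABCABC ⇒ BC·ABC·BC·C·ABC·BC·C·ABC·BC
    A ↦ C
    B ↦ ABC
    C ↦ BC

A->C, B->ABC, C->BC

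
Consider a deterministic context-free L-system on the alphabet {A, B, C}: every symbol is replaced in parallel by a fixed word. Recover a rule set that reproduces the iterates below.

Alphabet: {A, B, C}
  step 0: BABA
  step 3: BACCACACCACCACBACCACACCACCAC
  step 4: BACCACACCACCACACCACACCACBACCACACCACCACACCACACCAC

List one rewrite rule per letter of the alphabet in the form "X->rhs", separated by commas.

  step 3 ⇒ step 4: BACCACACCACCACBACCACACCACCAC ⇒ BAC·C·AC·AC·C·AC·C·AC·AC·C·AC·AC·C·AC·BAC·C·AC·AC·C·AC·C·AC·AC·C·AC·AC·C·AC
    A ↦ C
    B ↦ BAC
    C ↦ AC

A->C, B->BAC, C->AC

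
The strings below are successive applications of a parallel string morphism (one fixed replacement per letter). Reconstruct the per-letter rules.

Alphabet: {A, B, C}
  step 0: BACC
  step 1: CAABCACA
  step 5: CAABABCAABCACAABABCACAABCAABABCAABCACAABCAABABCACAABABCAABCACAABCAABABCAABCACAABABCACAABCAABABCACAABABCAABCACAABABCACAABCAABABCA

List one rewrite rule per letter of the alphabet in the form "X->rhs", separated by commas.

A->AB, B->CA, C->CA

  step 0 ⇒ step 1: BACC ⇒ CA·AB·CA·CA
    A ↦ AB
    B ↦ CA
    C ↦ CA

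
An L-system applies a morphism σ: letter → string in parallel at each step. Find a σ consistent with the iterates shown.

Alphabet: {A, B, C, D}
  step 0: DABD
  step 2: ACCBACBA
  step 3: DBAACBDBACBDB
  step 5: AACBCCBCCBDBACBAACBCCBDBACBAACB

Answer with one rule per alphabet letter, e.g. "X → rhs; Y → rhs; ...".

A->DB, B->CB, C->A, D->C

  step 2 ⇒ step 3: ACCBACBA ⇒ DB·A·A·CB·DB·A·CB·DB
    A ↦ DB
    B ↦ CB
    C ↦ A
    D ↦ C  (constrained at step 0)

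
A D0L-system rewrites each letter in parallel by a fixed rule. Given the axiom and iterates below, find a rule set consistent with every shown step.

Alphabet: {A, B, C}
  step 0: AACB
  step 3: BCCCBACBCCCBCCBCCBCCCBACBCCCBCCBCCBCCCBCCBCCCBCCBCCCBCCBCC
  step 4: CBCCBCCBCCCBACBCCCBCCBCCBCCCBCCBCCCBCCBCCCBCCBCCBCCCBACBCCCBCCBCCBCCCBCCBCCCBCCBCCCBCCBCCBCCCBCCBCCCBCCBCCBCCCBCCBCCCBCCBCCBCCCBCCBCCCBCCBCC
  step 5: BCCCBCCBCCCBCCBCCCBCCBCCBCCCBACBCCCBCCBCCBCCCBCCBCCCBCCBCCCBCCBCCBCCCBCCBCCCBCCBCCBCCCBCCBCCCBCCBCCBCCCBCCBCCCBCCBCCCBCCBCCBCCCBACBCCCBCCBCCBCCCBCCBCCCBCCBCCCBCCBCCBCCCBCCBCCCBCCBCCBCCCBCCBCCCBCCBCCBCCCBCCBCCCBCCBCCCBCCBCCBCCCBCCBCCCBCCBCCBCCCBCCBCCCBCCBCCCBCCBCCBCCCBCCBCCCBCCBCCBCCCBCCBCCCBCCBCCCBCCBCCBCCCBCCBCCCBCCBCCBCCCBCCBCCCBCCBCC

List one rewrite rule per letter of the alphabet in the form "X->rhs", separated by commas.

A->BAC, B->C, C->BCC

  step 4 ⇒ step 5: CBCCBCCBCCCBACBCCCBCCBCCBCCCBCCBCCCBCCBCCCBCCBCCBCCCBACBCCCBCCBCCBCCCBCCBCCCBCCBCCCBCCBCCBCCCBCCBCCCBCCBCCBCCCBCCBCCCBCCBCCBCCCBCCBCCCBCCBCC ⇒ BCC·C·BCC·BCC·C·BCC·BCC·C·BCC·BCC·BCC·C·BAC·BCC·C·BCC·BCC·BCC·C·BCC·BCC·C·BCC·BCC·C·BCC·BCC·BCC·C·BCC·BCC·C·BCC·BCC·BCC·C·BCC·BCC·C·BCC·BCC·BCC·C·BCC·BCC·C·BCC·BCC·C·BCC·BCC·BCC·C·BAC·BCC·C·BCC·BCC·BCC·C·BCC·BCC·C·BCC·BCC·C·BCC·BCC·BCC·C·BCC·BCC·C·BCC·BCC·BCC·C·BCC·BCC·C·BCC·BCC·BCC·C·BCC·BCC·C·BCC·BCC·C·BCC·BCC·BCC·C·BCC·BCC·C·BCC·BCC·BCC·C·BCC·BCC·C·BCC·BCC·C·BCC·BCC·BCC·C·BCC·BCC·C·BCC·BCC·BCC·C·BCC·BCC·C·BCC·BCC·C·BCC·BCC·BCC·C·BCC·BCC·C·BCC·BCC·BCC·C·BCC·BCC·C·BCC·BCC
    A ↦ BAC
    B ↦ C
    C ↦ BCC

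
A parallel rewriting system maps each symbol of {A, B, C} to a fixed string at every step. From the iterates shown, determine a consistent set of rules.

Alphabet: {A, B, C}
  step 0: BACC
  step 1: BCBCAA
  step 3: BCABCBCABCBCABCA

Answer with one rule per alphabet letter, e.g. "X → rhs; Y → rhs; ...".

A->BC, B->BC, C->A

  step 0 ⇒ step 1: BACC ⇒ BC·BC·A·A
    A ↦ BC
    B ↦ BC
    C ↦ A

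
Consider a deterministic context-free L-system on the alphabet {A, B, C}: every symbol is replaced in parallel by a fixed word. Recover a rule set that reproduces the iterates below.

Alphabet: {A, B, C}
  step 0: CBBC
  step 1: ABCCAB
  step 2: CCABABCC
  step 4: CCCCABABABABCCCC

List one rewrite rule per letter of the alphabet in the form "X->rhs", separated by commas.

A->C, B->C, C->AB

  step 1 ⇒ step 2: ABCCAB ⇒ C·C·AB·AB·C·C
    A ↦ C
    B ↦ C
    C ↦ AB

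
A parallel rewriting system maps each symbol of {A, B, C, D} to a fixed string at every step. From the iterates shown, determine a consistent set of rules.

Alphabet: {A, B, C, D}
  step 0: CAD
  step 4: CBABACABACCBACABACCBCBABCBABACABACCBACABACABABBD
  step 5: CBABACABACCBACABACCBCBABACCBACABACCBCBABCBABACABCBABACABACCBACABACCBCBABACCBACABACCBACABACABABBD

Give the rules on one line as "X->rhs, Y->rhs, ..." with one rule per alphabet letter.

A->AC, B->AB, C->CB, D->BD

  step 4 ⇒ step 5: CBABACABACCBACABACCBCBABCBABACABACCBACABACABABBD ⇒ CB·AB·AC·AB·AC·CB·AC·AB·AC·CB·CB·AB·AC·CB·AC·AB·AC·CB·CB·AB·CB·AB·AC·AB·CB·AB·AC·AB·AC·CB·AC·AB·AC·CB·CB·AB·AC·CB·AC·AB·AC·CB·AC·AB·AC·AB·AB·BD
    A ↦ AC
    B ↦ AB
    C ↦ CB
    D ↦ BD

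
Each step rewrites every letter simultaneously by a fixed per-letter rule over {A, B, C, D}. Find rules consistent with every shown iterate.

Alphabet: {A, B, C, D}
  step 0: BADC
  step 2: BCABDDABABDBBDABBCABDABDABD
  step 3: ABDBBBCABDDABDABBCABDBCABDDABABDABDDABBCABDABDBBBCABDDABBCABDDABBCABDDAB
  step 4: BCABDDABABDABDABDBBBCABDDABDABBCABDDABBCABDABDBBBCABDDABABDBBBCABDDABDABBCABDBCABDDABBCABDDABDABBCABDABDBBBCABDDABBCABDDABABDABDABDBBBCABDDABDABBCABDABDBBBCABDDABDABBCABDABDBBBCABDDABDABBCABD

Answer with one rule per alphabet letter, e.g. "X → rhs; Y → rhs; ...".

A->BC, B->ABD, C->BB, D->DAB

  step 3 ⇒ step 4: ABDBBBCABDDABDABBCABDBCABDDABABDABDDABBCABDABDBBBCABDDABBCABDDABBCABDDAB ⇒ BC·ABD·DAB·ABD·ABD·ABD·BB·BC·ABD·DAB·DAB·BC·ABD·DAB·BC·ABD·ABD·BB·BC·ABD·DAB·ABD·BB·BC·ABD·DAB·DAB·BC·ABD·BC·ABD·DAB·BC·ABD·DAB·DAB·BC·ABD·ABD·BB·BC·ABD·DAB·BC·ABD·DAB·ABD·ABD·ABD·BB·BC·ABD·DAB·DAB·BC·ABD·ABD·BB·BC·ABD·DAB·DAB·BC·ABD·ABD·BB·BC·ABD·DAB·DAB·BC·ABD
    A ↦ BC
    B ↦ ABD
    C ↦ BB
    D ↦ DAB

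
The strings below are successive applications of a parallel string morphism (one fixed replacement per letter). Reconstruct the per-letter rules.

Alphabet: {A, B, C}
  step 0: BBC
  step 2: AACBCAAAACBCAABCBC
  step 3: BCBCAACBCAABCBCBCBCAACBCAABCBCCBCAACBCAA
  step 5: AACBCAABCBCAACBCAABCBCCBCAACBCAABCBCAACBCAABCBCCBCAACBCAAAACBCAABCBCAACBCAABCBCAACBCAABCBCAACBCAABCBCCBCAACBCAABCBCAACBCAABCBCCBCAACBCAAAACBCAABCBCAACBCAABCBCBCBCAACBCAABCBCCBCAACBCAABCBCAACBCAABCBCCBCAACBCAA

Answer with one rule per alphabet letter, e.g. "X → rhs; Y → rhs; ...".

A->BC, B->CBC, C->AA

  step 2 ⇒ step 3: AACBCAAAACBCAABCBC ⇒ BC·BC·AA·CBC·AA·BC·BC·BC·BC·AA·CBC·AA·BC·BC·CBC·AA·CBC·AA
    A ↦ BC
    B ↦ CBC
    C ↦ AA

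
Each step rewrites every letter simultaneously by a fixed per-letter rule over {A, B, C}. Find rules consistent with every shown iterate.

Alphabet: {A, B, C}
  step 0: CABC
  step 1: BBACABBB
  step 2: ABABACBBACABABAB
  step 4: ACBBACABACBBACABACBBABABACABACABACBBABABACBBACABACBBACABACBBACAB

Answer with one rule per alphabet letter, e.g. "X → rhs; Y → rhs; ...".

A->AC, B->AB, C->BB

  step 1 ⇒ step 2: BBACABBB ⇒ AB·AB·AC·BB·AC·AB·AB·AB
    A ↦ AC
    B ↦ AB
    C ↦ BB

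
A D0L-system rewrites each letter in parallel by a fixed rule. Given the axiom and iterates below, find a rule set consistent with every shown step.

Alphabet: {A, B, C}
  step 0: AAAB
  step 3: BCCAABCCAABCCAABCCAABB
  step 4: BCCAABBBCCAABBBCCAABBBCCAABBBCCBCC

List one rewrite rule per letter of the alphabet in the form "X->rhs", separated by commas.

A->B, B->BCC, C->A

  step 3 ⇒ step 4: BCCAABCCAABCCAABCCAABB ⇒ BCC·A·A·B·B·BCC·A·A·B·B·BCC·A·A·B·B·BCC·A·A·B·B·BCC·BCC
    A ↦ B
    B ↦ BCC
    C ↦ A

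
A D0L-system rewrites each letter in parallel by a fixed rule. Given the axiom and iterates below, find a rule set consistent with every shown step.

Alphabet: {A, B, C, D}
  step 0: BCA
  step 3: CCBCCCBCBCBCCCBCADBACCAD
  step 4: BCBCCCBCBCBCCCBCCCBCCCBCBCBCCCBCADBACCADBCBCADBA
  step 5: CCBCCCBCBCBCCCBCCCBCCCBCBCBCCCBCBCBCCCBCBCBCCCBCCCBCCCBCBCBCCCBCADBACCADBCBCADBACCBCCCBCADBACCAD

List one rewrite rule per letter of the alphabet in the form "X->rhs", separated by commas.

A->AD, B->CC, C->BC, D->BA

  step 4 ⇒ step 5: BCBCCCBCBCBCCCBCCCBCCCBCBCBCCCBCADBACCADBCBCADBA ⇒ CC·BC·CC·BC·BC·BC·CC·BC·CC·BC·CC·BC·BC·BC·CC·BC·BC·BC·CC·BC·BC·BC·CC·BC·CC·BC·CC·BC·BC·BC·CC·BC·AD·BA·CC·AD·BC·BC·AD·BA·CC·BC·CC·BC·AD·BA·CC·AD
    A ↦ AD
    B ↦ CC
    C ↦ BC
    D ↦ BA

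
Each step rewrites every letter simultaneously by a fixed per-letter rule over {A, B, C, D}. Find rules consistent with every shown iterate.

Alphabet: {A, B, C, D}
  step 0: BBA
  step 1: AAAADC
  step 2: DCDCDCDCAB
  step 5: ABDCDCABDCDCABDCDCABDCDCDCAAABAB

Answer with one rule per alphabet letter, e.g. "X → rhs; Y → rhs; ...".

A->DC, B->AA, C->B, D->A

  step 1 ⇒ step 2: AAAADC ⇒ DC·DC·DC·DC·A·B
    A ↦ DC
    C ↦ B
    D ↦ A
  step 0 ⇒ step 1: BBA ⇒ AA·AA·DC
    B ↦ AA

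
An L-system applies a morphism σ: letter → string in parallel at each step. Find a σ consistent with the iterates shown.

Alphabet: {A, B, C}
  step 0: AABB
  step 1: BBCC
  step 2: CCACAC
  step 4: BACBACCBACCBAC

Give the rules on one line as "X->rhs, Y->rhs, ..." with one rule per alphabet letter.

  step 1 ⇒ step 2: BBCC ⇒ C·C·AC·AC
    B ↦ C
    C ↦ AC
  step 0 ⇒ step 1: AABB ⇒ B·B·C·C
    A ↦ B

A->B, B->C, C->AC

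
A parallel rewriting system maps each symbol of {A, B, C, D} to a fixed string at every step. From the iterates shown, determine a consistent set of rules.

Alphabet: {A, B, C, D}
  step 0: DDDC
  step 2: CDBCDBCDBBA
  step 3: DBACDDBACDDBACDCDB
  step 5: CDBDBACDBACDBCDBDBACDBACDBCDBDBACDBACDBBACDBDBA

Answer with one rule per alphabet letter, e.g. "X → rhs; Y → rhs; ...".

A->B, B->CD, C->D, D->BA

  step 2 ⇒ step 3: CDBCDBCDBBA ⇒ D·BA·CD·D·BA·CD·D·BA·CD·CD·B
    A ↦ B
    B ↦ CD
    C ↦ D
    D ↦ BA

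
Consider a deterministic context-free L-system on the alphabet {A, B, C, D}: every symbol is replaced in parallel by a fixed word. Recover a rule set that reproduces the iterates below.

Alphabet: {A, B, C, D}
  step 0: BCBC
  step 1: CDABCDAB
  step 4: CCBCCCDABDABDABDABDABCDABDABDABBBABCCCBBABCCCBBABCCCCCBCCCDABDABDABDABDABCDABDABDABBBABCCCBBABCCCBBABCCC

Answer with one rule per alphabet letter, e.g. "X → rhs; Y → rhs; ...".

  step 0 ⇒ step 1: BCBC ⇒ C·DAB·C·DAB
    B ↦ C
    C ↦ DAB
    A ↦ BCC  (constrained at step 1)
    D ↦ BBA  (constrained at step 1)

A->BCC, B->C, C->DAB, D->BBA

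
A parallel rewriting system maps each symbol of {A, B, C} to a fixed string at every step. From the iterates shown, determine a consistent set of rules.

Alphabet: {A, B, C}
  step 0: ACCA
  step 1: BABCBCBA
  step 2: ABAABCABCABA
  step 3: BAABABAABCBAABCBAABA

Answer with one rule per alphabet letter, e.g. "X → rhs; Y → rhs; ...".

A->BA, B->A, C->BC

  step 2 ⇒ step 3: ABAABCABCABA ⇒ BA·A·BA·BA·A·BC·BA·A·BC·BA·A·BA
    A ↦ BA
    B ↦ A
    C ↦ BC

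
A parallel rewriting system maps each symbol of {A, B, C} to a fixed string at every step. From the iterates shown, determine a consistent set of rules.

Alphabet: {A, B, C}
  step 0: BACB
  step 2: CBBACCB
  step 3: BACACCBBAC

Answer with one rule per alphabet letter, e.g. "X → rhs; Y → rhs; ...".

A->C, B->AC, C->B

  step 2 ⇒ step 3: CBBACCB ⇒ B·AC·AC·C·B·B·AC
    A ↦ C
    B ↦ AC
    C ↦ B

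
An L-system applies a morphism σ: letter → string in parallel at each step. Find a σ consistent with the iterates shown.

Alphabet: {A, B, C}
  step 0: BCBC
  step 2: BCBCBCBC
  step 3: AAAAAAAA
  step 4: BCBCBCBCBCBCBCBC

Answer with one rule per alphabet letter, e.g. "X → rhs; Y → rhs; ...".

A->BC, B->A, C->A

  step 3 ⇒ step 4: AAAAAAAA ⇒ BC·BC·BC·BC·BC·BC·BC·BC
    A ↦ BC
  step 2 ⇒ step 3: BCBCBCBC ⇒ A·A·A·A·A·A·A·A
    B ↦ A
  step 2 ⇒ step 3: BCBCBCBC ⇒ A·A·A·A·A·A·A·A
    C ↦ A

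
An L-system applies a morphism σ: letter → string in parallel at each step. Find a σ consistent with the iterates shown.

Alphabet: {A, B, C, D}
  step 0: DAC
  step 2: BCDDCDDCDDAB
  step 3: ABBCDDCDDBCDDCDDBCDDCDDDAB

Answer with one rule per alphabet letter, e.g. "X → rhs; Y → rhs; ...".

  step 2 ⇒ step 3: BCDDCDDCDDAB ⇒ AB·B·CDD·CDD·B·CDD·CDD·B·CDD·CDD·D·AB
    A ↦ D
    B ↦ AB
    C ↦ B
    D ↦ CDD

A->D, B->AB, C->B, D->CDD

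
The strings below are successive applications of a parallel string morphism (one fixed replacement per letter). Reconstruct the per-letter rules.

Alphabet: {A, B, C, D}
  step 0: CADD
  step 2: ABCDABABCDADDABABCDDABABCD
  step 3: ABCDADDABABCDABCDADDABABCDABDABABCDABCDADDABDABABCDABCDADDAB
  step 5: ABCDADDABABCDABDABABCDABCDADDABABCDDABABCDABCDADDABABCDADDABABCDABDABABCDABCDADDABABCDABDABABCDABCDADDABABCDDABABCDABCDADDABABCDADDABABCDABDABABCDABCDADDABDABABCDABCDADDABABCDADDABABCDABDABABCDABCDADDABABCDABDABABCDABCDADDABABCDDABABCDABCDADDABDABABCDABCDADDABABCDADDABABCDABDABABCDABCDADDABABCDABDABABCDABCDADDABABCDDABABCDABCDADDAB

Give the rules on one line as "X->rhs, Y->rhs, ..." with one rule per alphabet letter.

A->ABC, B->D, C->AD, D->DAB

  step 2 ⇒ step 3: ABCDABABCDADDABABCDDABABCD ⇒ ABC·D·AD·DAB·ABC·D·ABC·D·AD·DAB·ABC·DAB·DAB·ABC·D·ABC·D·AD·DAB·DAB·ABC·D·ABC·D·AD·DAB
    A ↦ ABC
    B ↦ D
    C ↦ AD
    D ↦ DAB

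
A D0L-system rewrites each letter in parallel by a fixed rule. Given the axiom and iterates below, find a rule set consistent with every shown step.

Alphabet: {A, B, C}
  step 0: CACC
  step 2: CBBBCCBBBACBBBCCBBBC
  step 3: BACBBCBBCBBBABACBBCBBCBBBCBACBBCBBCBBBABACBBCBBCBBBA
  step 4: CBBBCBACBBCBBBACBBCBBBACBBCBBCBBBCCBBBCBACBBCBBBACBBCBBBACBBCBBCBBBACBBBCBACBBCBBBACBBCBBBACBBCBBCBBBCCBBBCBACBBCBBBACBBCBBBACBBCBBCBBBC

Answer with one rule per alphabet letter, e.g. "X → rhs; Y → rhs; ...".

  step 3 ⇒ step 4: BACBBCBBCBBBABACBBCBBCBBBCBACBBCBBCBBBABACBBCBBCBBBA ⇒ CBB·BC·BA·CBB·CBB·BA·CBB·CBB·BA·CBB·CBB·CBB·BC·CBB·BC·BA·CBB·CBB·BA·CBB·CBB·BA·CBB·CBB·CBB·BA·CBB·BC·BA·CBB·CBB·BA·CBB·CBB·BA·CBB·CBB·CBB·BC·CBB·BC·BA·CBB·CBB·BA·CBB·CBB·BA·CBB·CBB·CBB·BC
    A ↦ BC
    B ↦ CBB
    C ↦ BA

A->BC, B->CBB, C->BA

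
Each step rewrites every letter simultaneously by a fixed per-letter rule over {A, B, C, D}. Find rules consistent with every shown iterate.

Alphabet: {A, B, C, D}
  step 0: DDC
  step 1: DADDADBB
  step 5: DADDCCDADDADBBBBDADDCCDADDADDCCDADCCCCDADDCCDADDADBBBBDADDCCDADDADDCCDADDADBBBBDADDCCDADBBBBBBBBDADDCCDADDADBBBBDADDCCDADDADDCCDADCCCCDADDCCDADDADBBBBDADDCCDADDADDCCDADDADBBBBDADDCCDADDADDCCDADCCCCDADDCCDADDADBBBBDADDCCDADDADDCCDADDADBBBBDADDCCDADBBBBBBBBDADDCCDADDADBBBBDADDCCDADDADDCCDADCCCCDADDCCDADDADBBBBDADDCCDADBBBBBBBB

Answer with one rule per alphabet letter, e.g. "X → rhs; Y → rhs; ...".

A->DCC, B->C, C->BB, D->DAD

  step 0 ⇒ step 1: DDC ⇒ DAD·DAD·BB
    C ↦ BB
    D ↦ DAD
    A ↦ DCC  (constrained at step 1)
    B ↦ C  (constrained at step 1)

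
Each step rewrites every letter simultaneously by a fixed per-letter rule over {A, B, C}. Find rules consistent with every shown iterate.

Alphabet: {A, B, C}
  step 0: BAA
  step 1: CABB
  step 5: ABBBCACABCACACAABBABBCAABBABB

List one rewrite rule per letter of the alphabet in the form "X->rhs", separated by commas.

  step 0 ⇒ step 1: BAA ⇒ CA·B·B
    A ↦ B
    B ↦ CA
    C ↦ AB  (constrained at step 1)

A->B, B->CA, C->AB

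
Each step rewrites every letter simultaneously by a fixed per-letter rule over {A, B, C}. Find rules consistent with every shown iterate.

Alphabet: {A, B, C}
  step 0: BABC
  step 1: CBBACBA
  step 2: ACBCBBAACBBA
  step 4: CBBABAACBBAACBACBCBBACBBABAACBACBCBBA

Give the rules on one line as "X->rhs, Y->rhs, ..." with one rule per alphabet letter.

  step 1 ⇒ step 2: CBBACBA ⇒ A·CB·CB·BA·A·CB·BA
    A ↦ BA
    B ↦ CB
    C ↦ A

A->BA, B->CB, C->A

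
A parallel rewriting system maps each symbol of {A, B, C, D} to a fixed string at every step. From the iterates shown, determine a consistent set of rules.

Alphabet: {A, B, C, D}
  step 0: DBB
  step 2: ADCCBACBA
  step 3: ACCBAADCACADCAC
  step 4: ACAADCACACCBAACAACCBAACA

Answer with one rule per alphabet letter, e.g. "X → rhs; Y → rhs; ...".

A->AC, B->DC, C->A, D->CB

  step 3 ⇒ step 4: ACCBAADCACADCAC ⇒ AC·A·A·DC·AC·AC·CB·A·AC·A·AC·CB·A·AC·A
    A ↦ AC
    B ↦ DC
    C ↦ A
    D ↦ CB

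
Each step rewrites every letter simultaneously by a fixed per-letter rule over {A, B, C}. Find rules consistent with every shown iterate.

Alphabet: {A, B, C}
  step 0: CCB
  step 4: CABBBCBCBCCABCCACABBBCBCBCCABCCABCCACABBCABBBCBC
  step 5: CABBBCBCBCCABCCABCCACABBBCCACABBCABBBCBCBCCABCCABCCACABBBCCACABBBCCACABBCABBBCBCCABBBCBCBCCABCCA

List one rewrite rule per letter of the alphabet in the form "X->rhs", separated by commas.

  step 4 ⇒ step 5: CABBBCBCBCCABCCACABBBCBCBCCABCCABCCACABBCABBBCBC ⇒ CA·BB·BC·BC·BC·CA·BC·CA·BC·CA·CA·BB·BC·CA·CA·BB·CA·BB·BC·BC·BC·CA·BC·CA·BC·CA·CA·BB·BC·CA·CA·BB·BC·CA·CA·BB·CA·BB·BC·BC·CA·BB·BC·BC·BC·CA·BC·CA
    A ↦ BB
    B ↦ BC
    C ↦ CA

A->BB, B->BC, C->CA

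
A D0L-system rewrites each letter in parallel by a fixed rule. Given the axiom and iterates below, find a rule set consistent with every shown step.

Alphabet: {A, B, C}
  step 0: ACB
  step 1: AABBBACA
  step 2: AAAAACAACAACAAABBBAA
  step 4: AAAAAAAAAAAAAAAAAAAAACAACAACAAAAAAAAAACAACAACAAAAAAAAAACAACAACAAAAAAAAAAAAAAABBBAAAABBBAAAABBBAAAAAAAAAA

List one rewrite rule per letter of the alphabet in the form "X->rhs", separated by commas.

  step 1 ⇒ step 2: AABBBACA ⇒ AA·AA·ACA·ACA·ACA·AA·BBB·AA
    A ↦ AA
    B ↦ ACA
    C ↦ BBB

A->AA, B->ACA, C->BBB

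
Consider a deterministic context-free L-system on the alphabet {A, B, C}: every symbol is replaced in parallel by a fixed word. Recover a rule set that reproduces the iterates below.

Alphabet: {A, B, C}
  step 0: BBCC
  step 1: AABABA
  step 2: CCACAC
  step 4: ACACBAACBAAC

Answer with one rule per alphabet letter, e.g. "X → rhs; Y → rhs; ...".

  step 1 ⇒ step 2: AABABA ⇒ C·C·A·C·A·C
    A ↦ C
    B ↦ A
  step 0 ⇒ step 1: BBCC ⇒ A·A·BA·BA
    C ↦ BA

A->C, B->A, C->BA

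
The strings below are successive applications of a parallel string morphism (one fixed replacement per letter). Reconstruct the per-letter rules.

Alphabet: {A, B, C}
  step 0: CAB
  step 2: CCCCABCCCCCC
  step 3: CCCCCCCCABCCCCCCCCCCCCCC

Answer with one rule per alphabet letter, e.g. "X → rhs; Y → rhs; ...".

A->AB, B->CC, C->CC

  step 2 ⇒ step 3: CCCCABCCCCCC ⇒ CC·CC·CC·CC·AB·CC·CC·CC·CC·CC·CC·CC
    A ↦ AB
    B ↦ CC
    C ↦ CC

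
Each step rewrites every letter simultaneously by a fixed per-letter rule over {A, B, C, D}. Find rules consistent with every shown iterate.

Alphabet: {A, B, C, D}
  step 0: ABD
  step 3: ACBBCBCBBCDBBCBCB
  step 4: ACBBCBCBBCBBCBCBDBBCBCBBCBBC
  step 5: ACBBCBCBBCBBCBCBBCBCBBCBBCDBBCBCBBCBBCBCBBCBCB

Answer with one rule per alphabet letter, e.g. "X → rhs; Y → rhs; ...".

  step 4 ⇒ step 5: ACBBCBCBBCBBCBCBDBBCBCBBCBBC ⇒ AC·B·BC·BC·B·BC·B·BC·BC·B·BC·BC·B·BC·B·BC·DB·BC·BC·B·BC·B·BC·BC·B·BC·BC·B
    A ↦ AC
    B ↦ BC
    C ↦ B
    D ↦ DB

A->AC, B->BC, C->B, D->DB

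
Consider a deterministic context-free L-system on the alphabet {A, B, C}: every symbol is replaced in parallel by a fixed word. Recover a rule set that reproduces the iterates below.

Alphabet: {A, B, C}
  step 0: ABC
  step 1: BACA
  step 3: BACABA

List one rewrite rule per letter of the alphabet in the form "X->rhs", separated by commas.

A->B, B->A, C->CA

  step 0 ⇒ step 1: ABC ⇒ B·A·CA
    A ↦ B
    B ↦ A
    C ↦ CA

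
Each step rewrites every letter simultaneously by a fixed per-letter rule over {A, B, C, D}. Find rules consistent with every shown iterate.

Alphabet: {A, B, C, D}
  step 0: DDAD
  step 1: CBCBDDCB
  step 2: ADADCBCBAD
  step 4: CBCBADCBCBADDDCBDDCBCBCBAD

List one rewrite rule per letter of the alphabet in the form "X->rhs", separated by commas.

  step 1 ⇒ step 2: CBCBDDCB ⇒ A·D·A·D·CB·CB·A·D
    B ↦ D
    C ↦ A
    D ↦ CB
  step 0 ⇒ step 1: DDAD ⇒ CB·CB·DD·CB
    A ↦ DD

A->DD, B->D, C->A, D->CB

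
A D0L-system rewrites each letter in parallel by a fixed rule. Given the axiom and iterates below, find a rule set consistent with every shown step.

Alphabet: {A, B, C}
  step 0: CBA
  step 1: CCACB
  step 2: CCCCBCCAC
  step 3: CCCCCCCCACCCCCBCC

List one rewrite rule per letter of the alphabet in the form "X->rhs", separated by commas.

  step 2 ⇒ step 3: CCCCBCCAC ⇒ CC·CC·CC·CC·AC·CC·CC·B·CC
    A ↦ B
    B ↦ AC
    C ↦ CC

A->B, B->AC, C->CC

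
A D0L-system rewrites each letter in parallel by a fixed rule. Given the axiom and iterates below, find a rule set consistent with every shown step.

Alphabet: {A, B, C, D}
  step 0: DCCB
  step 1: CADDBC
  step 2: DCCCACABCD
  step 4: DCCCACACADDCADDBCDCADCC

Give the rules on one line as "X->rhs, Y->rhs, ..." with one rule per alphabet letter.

  step 1 ⇒ step 2: CADDBC ⇒ D·CC·CA·CA·BC·D
    A ↦ CC
    B ↦ BC
    C ↦ D
    D ↦ CA

A->CC, B->BC, C->D, D->CA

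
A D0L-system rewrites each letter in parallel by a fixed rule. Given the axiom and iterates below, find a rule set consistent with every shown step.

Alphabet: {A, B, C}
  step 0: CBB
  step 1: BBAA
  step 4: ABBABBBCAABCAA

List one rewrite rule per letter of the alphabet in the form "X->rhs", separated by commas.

A->BC, B->A, C->BB

  step 0 ⇒ step 1: CBB ⇒ BB·A·A
    B ↦ A
    C ↦ BB
    A ↦ BC  (constrained at step 1)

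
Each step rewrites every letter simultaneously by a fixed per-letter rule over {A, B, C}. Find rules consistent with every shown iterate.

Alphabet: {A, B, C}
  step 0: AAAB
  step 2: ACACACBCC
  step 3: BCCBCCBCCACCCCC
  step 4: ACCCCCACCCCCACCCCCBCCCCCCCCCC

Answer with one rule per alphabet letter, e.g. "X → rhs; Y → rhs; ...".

  step 3 ⇒ step 4: BCCBCCBCCACCCCC ⇒ AC·CC·CC·AC·CC·CC·AC·CC·CC·B·CC·CC·CC·CC·CC
    A ↦ B
    B ↦ AC
    C ↦ CC

A->B, B->AC, C->CC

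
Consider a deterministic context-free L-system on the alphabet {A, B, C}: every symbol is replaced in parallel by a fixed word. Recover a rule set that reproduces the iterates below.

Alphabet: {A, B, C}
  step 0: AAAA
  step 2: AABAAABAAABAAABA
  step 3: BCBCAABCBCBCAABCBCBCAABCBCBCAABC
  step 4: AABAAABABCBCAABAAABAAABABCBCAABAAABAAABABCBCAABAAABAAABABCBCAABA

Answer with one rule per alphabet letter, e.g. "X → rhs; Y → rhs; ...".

  step 3 ⇒ step 4: BCBCAABCBCBCAABCBCBCAABCBCBCAABC ⇒ AA·BA·AA·BA·BC·BC·AA·BA·AA·BA·AA·BA·BC·BC·AA·BA·AA·BA·AA·BA·BC·BC·AA·BA·AA·BA·AA·BA·BC·BC·AA·BA
    A ↦ BC
    B ↦ AA
    C ↦ BA

A->BC, B->AA, C->BA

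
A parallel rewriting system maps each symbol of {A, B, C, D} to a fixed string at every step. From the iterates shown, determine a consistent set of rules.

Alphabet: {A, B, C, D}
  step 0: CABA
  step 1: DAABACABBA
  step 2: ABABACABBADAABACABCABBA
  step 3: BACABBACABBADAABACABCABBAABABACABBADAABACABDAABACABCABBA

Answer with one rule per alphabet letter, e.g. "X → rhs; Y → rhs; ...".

A->BA, B->CAB, C->DAA, D->A

  step 2 ⇒ step 3: ABABACABBADAABACABCABBA ⇒ BA·CAB·BA·CAB·BA·DAA·BA·CAB·CAB·BA·A·BA·BA·CAB·BA·DAA·BA·CAB·DAA·BA·CAB·CAB·BA
    A ↦ BA
    B ↦ CAB
    C ↦ DAA
    D ↦ A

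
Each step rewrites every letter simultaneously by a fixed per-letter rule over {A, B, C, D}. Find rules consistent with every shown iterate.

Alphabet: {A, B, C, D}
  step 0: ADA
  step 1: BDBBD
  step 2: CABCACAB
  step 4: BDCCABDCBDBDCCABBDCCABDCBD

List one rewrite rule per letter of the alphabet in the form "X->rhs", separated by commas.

A->BD, B->CA, C->DC, D->B

  step 1 ⇒ step 2: BDBBD ⇒ CA·B·CA·CA·B
    B ↦ CA
    D ↦ B
  step 0 ⇒ step 1: ADA ⇒ BD·B·BD
    A ↦ BD
    C ↦ DC  (constrained at step 2)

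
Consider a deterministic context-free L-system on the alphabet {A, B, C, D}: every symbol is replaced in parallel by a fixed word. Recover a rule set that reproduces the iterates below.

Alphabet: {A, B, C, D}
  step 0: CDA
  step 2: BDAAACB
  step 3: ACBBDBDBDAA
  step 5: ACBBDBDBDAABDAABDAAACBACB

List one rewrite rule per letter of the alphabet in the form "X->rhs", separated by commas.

  step 2 ⇒ step 3: BDAAACB ⇒ A·CB·BD·BD·BD·A·A
    A ↦ BD
    B ↦ A
    C ↦ A
    D ↦ CB

A->BD, B->A, C->A, D->CB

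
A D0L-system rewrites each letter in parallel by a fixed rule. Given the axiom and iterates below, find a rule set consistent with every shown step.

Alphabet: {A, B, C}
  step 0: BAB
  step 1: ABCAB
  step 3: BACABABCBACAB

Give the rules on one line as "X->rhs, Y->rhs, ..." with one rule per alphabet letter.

A->C, B->AB, C->BA

  step 0 ⇒ step 1: BAB ⇒ AB·C·AB
    A ↦ C
    B ↦ AB
    C ↦ BA  (constrained at step 1)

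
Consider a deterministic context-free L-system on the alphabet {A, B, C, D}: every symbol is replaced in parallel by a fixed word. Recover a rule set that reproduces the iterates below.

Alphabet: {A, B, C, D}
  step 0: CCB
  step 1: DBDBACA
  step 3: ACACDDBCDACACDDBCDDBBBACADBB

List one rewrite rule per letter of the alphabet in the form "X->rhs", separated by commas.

  step 0 ⇒ step 1: CCB ⇒ DB·DB·ACA
    B ↦ ACA
    C ↦ DB
    A ↦ CD  (constrained at step 1)
    D ↦ B  (constrained at step 1)

A->CD, B->ACA, C->DB, D->B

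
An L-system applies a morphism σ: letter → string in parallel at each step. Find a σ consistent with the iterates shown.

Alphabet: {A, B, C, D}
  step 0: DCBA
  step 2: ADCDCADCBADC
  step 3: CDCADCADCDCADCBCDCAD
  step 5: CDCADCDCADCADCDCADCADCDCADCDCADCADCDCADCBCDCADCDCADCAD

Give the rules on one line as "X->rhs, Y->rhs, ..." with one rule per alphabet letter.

  step 2 ⇒ step 3: ADCDCADCBADC ⇒ CD·C·AD·C·AD·CD·C·AD·CB·CD·C·AD
    A ↦ CD
    B ↦ CB
    C ↦ AD
    D ↦ C

A->CD, B->CB, C->AD, D->C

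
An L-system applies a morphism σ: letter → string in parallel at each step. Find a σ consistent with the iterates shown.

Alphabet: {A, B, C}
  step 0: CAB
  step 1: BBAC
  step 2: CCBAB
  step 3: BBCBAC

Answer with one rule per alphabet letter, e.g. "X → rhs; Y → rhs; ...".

  step 2 ⇒ step 3: CCBAB ⇒ B·B·C·BA·C
    A ↦ BA
    B ↦ C
    C ↦ B

A->BA, B->C, C->B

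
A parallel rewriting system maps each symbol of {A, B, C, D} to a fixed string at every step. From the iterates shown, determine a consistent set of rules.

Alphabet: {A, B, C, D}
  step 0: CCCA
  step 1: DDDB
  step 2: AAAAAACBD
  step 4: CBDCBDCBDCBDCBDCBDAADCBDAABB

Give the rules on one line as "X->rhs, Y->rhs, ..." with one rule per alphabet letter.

  step 1 ⇒ step 2: DDDB ⇒ AA·AA·AA·CBD
    B ↦ CBD
    D ↦ AA
  step 0 ⇒ step 1: CCCA ⇒ D·D·D·B
    A ↦ B
  step 0 ⇒ step 1: CCCA ⇒ D·D·D·B
    C ↦ D

A->B, B->CBD, C->D, D->AA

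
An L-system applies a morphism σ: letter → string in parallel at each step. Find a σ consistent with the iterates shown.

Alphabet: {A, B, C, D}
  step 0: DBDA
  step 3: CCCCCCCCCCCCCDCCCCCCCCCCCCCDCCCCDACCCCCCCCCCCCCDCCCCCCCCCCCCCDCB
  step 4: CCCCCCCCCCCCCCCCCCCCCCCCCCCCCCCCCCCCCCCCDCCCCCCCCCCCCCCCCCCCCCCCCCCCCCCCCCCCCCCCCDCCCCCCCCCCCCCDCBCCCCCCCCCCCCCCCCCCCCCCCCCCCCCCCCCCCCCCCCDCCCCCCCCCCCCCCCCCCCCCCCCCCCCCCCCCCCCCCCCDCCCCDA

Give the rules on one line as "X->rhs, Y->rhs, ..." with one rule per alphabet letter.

A->CB, B->CDA, C->CCC, D->CD

  step 3 ⇒ step 4: CCCCCCCCCCCCCDCCCCCCCCCCCCCDCCCCDACCCCCCCCCCCCCDCCCCCCCCCCCCCDCB ⇒ CCC·CCC·CCC·CCC·CCC·CCC·CCC·CCC·CCC·CCC·CCC·CCC·CCC·CD·CCC·CCC·CCC·CCC·CCC·CCC·CCC·CCC·CCC·CCC·CCC·CCC·CCC·CD·CCC·CCC·CCC·CCC·CD·CB·CCC·CCC·CCC·CCC·CCC·CCC·CCC·CCC·CCC·CCC·CCC·CCC·CCC·CD·CCC·CCC·CCC·CCC·CCC·CCC·CCC·CCC·CCC·CCC·CCC·CCC·CCC·CD·CCC·CDA
    A ↦ CB
    B ↦ CDA
    C ↦ CCC
    D ↦ CD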